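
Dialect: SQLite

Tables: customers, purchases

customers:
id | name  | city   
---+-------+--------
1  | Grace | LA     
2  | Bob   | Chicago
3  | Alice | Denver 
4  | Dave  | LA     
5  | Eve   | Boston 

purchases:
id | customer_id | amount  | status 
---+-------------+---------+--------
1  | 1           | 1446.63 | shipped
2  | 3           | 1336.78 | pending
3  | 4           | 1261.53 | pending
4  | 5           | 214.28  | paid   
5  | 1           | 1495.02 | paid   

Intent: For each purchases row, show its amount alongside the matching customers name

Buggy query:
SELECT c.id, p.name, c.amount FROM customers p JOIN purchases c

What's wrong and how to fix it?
Bug: JOIN with no ON clause produces a cartesian product; every purchases row pairs with every customers row

Fix: Add ON c.customer_id = p.id to the JOIN

Corrected query:
SELECT c.id, p.name, c.amount FROM customers p JOIN purchases c ON c.customer_id = p.id

Result:
id | name  | amount 
---+-------+--------
1  | Grace | 1446.63
2  | Alice | 1336.78
3  | Dave  | 1261.53
4  | Eve   | 214.28 
5  | Grace | 1495.02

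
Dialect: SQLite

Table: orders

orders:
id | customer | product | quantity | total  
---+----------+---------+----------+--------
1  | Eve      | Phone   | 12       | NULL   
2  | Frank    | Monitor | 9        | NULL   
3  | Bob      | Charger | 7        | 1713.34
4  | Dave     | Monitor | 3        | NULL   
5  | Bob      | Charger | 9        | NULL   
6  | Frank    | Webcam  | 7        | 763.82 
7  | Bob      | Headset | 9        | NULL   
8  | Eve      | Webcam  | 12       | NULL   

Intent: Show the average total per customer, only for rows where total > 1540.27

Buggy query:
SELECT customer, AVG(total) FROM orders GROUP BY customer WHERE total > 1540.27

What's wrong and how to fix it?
Bug: Row-level WHERE must come before GROUP BY in the clause order

Fix: Move the WHERE clause before GROUP BY

Corrected query:
SELECT customer, AVG(total) FROM orders WHERE total > 1540.27 GROUP BY customer

Result:
customer | AVG(total)
---------+-----------
Bob      | 1713.34   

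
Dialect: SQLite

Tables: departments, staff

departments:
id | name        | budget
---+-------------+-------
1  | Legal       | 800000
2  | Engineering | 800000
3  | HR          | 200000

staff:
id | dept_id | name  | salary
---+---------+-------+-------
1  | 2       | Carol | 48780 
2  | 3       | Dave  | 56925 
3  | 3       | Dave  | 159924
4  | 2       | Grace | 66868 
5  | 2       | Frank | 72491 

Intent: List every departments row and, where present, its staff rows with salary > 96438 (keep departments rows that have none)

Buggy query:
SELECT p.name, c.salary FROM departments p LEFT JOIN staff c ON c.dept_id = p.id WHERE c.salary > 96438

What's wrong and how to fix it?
Bug: A WHERE condition on the right-hand table after LEFT JOIN drops unmatched parents

Fix: Move the right-table condition into the ON clause so unmatched parents are kept

Corrected query:
SELECT p.name, c.salary FROM departments p LEFT JOIN staff c ON c.dept_id = p.id AND c.salary > 96438

Result:
name        | salary
------------+-------
Legal       | NULL  
Engineering | NULL  
HR          | 159924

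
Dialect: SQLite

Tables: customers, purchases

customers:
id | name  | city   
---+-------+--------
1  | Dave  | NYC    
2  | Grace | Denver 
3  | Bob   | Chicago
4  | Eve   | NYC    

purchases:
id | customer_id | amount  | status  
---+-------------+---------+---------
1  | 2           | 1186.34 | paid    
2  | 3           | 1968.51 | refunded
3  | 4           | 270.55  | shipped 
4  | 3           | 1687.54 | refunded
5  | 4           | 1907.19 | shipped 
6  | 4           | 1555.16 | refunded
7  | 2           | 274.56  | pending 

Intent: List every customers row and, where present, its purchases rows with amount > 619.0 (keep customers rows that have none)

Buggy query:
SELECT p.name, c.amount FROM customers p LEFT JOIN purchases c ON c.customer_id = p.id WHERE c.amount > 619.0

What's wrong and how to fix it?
Bug: A WHERE condition on the right-hand table after LEFT JOIN drops unmatched parents

Fix: Move the right-table condition into the ON clause so unmatched parents are kept

Corrected query:
SELECT p.name, c.amount FROM customers p LEFT JOIN purchases c ON c.customer_id = p.id AND c.amount > 619.0

Result:
name  | amount 
------+--------
Dave  | NULL   
Grace | 1186.34
Bob   | 1687.54
Bob   | 1968.51
Eve   | 1555.16
Eve   | 1907.19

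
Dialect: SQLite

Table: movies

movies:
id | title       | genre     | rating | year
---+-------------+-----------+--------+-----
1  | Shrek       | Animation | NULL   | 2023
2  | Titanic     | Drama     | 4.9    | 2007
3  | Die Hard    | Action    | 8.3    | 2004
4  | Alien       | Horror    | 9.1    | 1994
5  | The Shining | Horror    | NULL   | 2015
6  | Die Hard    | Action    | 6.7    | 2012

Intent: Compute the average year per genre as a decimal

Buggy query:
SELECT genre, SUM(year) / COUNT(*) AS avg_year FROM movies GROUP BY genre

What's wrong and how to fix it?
Bug: Both operands are integers, so '/' performs integer division and truncates

Fix: Multiply by 1.0 (or CAST to REAL) to force floating-point division

Corrected query:
SELECT genre, SUM(year) * 1.0 / COUNT(*) AS avg_year FROM movies GROUP BY genre

Result:
genre     | avg_year
----------+---------
Action    | 2008    
Animation | 2023    
Drama     | 2007    
Horror    | 2004.5  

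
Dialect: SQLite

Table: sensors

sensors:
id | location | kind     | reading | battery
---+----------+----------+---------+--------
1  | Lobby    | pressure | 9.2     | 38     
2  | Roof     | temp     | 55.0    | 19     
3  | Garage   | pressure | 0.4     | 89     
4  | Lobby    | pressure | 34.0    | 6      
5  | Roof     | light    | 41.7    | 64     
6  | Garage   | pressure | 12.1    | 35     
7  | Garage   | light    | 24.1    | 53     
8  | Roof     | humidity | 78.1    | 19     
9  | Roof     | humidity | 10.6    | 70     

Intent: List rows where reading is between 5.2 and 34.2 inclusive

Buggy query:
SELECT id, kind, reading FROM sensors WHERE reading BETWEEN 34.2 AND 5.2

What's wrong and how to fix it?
Bug: The bounds are reversed; BETWEEN a AND b requires a <= b to match anything

Fix: Write BETWEEN 5.2 AND 34.2

Corrected query:
SELECT id, kind, reading FROM sensors WHERE reading BETWEEN 5.2 AND 34.2

Result:
id | kind     | reading
---+----------+--------
1  | pressure | 9.2    
4  | pressure | 34     
6  | pressure | 12.1   
7  | light    | 24.1   
9  | humidity | 10.6   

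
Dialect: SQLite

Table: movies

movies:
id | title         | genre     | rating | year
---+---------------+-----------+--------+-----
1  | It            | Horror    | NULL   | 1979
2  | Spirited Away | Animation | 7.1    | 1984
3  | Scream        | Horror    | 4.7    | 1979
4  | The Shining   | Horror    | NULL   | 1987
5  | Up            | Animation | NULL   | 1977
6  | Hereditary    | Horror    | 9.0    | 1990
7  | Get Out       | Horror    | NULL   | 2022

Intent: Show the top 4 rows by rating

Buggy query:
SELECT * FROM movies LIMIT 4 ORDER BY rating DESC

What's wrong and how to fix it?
Bug: LIMIT must come after ORDER BY

Fix: Sort with ORDER BY, then apply LIMIT

Corrected query:
SELECT * FROM movies ORDER BY rating DESC LIMIT 4

Result:
id | title         | genre     | rating | year
---+---------------+-----------+--------+-----
6  | Hereditary    | Horror    | 9      | 1990
2  | Spirited Away | Animation | 7.1    | 1984
3  | Scream        | Horror    | 4.7    | 1979
1  | It            | Horror    | NULL   | 1979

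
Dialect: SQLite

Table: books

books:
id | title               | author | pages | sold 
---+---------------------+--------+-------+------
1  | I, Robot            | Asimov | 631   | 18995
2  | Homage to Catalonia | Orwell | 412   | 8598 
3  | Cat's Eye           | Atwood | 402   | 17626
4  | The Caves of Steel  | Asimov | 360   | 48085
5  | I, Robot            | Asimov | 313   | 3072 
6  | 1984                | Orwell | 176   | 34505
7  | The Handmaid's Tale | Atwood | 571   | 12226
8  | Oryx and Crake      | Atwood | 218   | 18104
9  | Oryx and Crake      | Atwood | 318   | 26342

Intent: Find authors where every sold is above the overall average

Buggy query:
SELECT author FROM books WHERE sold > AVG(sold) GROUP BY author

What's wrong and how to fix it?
Bug: AVG() is an aggregate; it can't sit directly in WHERE

Fix: Compute the overall average in a scalar subquery and compare each group's MIN against it in HAVING

Corrected query:
SELECT author FROM books GROUP BY author HAVING MIN(sold) > (SELECT AVG(sold) FROM books)

Result:
(no rows)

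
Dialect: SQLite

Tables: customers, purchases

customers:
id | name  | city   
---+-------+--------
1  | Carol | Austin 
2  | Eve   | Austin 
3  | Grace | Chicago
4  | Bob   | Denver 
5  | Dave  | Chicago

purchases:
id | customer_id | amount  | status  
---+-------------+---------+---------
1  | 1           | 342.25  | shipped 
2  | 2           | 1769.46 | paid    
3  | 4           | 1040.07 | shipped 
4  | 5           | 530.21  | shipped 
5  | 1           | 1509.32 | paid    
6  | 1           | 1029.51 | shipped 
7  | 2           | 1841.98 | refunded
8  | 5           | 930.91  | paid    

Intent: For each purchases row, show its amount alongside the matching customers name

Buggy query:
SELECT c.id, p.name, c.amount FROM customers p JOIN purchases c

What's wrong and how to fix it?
Bug: JOIN with no ON clause produces a cartesian product; every purchases row pairs with every customers row

Fix: Add ON c.customer_id = p.id to the JOIN

Corrected query:
SELECT c.id, p.name, c.amount FROM customers p JOIN purchases c ON c.customer_id = p.id

Result:
id | name  | amount 
---+-------+--------
1  | Carol | 342.25 
2  | Eve   | 1769.46
3  | Bob   | 1040.07
4  | Dave  | 530.21 
5  | Carol | 1509.32
6  | Carol | 1029.51
7  | Eve   | 1841.98
8  | Dave  | 930.91 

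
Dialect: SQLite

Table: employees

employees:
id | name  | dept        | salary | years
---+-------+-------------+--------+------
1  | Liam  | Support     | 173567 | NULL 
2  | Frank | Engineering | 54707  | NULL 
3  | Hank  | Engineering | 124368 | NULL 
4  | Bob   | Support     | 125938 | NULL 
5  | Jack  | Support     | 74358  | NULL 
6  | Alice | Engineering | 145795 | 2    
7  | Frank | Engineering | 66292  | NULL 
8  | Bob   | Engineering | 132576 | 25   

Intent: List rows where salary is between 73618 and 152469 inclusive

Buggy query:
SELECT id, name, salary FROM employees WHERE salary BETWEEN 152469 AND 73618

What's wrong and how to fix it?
Bug: The bounds are reversed; BETWEEN a AND b requires a <= b to match anything

Fix: Swap the bounds so the smaller value comes first

Corrected query:
SELECT id, name, salary FROM employees WHERE salary BETWEEN 73618 AND 152469

Result:
id | name  | salary
---+-------+-------
3  | Hank  | 124368
4  | Bob   | 125938
5  | Jack  | 74358 
6  | Alice | 145795
8  | Bob   | 132576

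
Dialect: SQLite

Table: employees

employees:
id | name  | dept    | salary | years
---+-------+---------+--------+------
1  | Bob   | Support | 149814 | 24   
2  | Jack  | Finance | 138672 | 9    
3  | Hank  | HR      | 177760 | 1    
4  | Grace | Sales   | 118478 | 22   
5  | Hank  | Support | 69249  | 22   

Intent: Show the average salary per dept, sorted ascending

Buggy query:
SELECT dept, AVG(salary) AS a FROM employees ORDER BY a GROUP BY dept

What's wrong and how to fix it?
Bug: GROUP BY must precede ORDER BY

Fix: Reorder: SELECT … FROM … GROUP BY … ORDER BY …

Corrected query:
SELECT dept, AVG(salary) AS a FROM employees GROUP BY dept ORDER BY a

Result:
dept    | a       
--------+---------
Support | 109531.5
Sales   | 118478  
Finance | 138672  
HR      | 177760  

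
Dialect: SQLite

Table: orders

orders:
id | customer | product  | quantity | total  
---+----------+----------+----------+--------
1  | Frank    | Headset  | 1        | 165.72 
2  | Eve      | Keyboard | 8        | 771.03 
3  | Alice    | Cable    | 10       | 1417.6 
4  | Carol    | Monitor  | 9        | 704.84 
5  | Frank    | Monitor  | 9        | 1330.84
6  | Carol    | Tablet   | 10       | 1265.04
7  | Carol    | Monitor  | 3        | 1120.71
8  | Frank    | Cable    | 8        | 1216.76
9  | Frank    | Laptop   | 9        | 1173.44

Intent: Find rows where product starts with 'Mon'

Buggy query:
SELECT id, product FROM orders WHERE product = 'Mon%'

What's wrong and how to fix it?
Bug: Wildcards only work with LIKE; '=' treats '%' as a literal character

Fix: Use LIKE for wildcard pattern matching

Corrected query:
SELECT id, product FROM orders WHERE product LIKE 'Mon%'

Result:
id | product
---+--------
4  | Monitor
5  | Monitor
7  | Monitor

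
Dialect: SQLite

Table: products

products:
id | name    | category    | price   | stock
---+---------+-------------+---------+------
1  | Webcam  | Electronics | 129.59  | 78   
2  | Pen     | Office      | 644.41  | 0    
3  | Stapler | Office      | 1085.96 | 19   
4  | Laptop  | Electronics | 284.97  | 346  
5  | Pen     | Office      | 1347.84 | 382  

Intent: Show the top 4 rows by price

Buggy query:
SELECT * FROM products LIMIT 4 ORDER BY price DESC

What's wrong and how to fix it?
Bug: LIMIT must come after ORDER BY

Fix: Sort with ORDER BY, then apply LIMIT

Corrected query:
SELECT * FROM products ORDER BY price DESC LIMIT 4

Result:
id | name    | category    | price   | stock
---+---------+-------------+---------+------
5  | Pen     | Office      | 1347.84 | 382  
3  | Stapler | Office      | 1085.96 | 19   
2  | Pen     | Office      | 644.41  | 0    
4  | Laptop  | Electronics | 284.97  | 346  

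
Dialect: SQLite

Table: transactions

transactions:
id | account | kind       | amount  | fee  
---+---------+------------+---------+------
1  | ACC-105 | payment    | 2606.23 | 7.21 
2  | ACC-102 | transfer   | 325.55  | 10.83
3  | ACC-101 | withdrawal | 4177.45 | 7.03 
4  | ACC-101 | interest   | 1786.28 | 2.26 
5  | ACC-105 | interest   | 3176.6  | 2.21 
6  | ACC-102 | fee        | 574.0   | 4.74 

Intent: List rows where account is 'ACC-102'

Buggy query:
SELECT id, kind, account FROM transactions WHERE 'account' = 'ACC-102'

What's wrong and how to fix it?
Bug: 'account' in single quotes is a string literal, not the column; the comparison is literal-vs-literal and never true

Fix: Reference the column as account without single quotes

Corrected query:
SELECT id, kind, account FROM transactions WHERE account = 'ACC-102'

Result:
id | kind     | account
---+----------+--------
2  | transfer | ACC-102
6  | fee      | ACC-102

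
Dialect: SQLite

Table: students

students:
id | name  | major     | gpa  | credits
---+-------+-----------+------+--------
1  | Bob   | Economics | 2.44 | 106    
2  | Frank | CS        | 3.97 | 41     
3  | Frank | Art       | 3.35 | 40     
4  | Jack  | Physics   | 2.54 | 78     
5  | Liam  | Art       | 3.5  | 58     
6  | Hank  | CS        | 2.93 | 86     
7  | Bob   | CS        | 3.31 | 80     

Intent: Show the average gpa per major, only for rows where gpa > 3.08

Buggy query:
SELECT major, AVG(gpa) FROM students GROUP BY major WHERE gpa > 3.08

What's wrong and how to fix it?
Bug: Row-level WHERE must come before GROUP BY in the clause order

Fix: Move the WHERE clause before GROUP BY

Corrected query:
SELECT major, AVG(gpa) FROM students WHERE gpa > 3.08 GROUP BY major

Result:
major | AVG(gpa)
------+---------
Art   | 3.425   
CS    | 3.64    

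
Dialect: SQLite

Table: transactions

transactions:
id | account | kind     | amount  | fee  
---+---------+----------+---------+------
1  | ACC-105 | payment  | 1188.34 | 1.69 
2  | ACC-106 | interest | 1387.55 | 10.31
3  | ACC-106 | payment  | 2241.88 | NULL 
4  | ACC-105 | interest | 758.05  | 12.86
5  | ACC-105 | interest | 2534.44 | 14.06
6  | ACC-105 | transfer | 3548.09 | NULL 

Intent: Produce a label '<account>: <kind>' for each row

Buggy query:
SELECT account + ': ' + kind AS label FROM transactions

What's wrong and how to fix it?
Bug: '+' is numeric addition; on text columns SQLite converts them to 0 instead of concatenating

Fix: Use the || operator for string concatenation

Corrected query:
SELECT account || ': ' || kind AS label FROM transactions

Result:
label            
-----------------
ACC-105: payment 
ACC-106: interest
ACC-106: payment 
ACC-105: interest
ACC-105: interest
ACC-105: transfer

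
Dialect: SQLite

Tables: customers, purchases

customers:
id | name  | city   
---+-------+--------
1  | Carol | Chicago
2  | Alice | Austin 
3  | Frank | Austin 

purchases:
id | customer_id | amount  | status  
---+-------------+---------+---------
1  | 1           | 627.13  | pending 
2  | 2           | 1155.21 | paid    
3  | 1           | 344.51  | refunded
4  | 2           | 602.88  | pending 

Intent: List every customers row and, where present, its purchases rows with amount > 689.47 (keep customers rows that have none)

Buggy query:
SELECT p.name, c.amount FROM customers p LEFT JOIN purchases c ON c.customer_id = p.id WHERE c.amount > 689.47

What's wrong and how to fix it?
Bug: Filtering c.amount in WHERE discards the NULL rows produced by LEFT JOIN, turning it into an inner join

Fix: Put 'c.amount > 689.47' in the JOIN's ON clause instead of WHERE

Corrected query:
SELECT p.name, c.amount FROM customers p LEFT JOIN purchases c ON c.customer_id = p.id AND c.amount > 689.47

Result:
name  | amount 
------+--------
Carol | NULL   
Alice | 1155.21
Frank | NULL   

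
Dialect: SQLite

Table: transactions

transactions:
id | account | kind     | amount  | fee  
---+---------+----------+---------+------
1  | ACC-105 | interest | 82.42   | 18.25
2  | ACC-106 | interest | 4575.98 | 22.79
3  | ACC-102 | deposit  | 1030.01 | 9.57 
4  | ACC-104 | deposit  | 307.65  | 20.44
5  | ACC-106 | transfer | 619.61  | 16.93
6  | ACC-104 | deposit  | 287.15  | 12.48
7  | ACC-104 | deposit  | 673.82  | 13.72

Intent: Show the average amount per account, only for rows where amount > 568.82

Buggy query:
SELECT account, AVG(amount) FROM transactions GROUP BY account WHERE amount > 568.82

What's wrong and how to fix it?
Bug: Row-level WHERE must come before GROUP BY in the clause order

Fix: Place WHERE between FROM and GROUP BY

Corrected query:
SELECT account, AVG(amount) FROM transactions WHERE amount > 568.82 GROUP BY account

Result:
account | AVG(amount)
--------+------------
ACC-102 | 1030.01    
ACC-104 | 673.82     
ACC-106 | 2597.795   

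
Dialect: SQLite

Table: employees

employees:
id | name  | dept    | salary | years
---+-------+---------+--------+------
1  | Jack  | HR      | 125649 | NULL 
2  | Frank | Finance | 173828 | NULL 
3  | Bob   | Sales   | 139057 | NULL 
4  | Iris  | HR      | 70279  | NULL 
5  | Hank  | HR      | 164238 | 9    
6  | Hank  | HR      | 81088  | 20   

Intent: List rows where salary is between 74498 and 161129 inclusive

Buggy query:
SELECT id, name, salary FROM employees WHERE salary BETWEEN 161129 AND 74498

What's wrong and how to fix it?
Bug: The bounds are reversed; BETWEEN a AND b requires a <= b to match anything

Fix: Swap the bounds so the smaller value comes first

Corrected query:
SELECT id, name, salary FROM employees WHERE salary BETWEEN 74498 AND 161129

Result:
id | name | salary
---+------+-------
1  | Jack | 125649
3  | Bob  | 139057
6  | Hank | 81088 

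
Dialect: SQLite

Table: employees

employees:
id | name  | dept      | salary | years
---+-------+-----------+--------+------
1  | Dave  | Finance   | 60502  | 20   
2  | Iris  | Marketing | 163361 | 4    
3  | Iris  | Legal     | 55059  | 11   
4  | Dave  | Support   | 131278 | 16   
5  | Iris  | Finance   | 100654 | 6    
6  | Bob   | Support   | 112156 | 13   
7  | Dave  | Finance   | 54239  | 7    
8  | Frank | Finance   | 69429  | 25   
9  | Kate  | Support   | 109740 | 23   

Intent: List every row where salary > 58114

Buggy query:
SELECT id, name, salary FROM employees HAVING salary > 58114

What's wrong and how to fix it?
Bug: HAVING filters the output of aggregation, but this query has no GROUP BY and no aggregate functions, so SQLite rejects it (HAVING clause on a non-aggregate query); the condition here is per row

Fix: Use WHERE for row-level filtering

Corrected query:
SELECT id, name, salary FROM employees WHERE salary > 58114

Result:
id | name  | salary
---+-------+-------
1  | Dave  | 60502 
2  | Iris  | 163361
4  | Dave  | 131278
5  | Iris  | 100654
6  | Bob   | 112156
8  | Frank | 69429 
9  | Kate  | 109740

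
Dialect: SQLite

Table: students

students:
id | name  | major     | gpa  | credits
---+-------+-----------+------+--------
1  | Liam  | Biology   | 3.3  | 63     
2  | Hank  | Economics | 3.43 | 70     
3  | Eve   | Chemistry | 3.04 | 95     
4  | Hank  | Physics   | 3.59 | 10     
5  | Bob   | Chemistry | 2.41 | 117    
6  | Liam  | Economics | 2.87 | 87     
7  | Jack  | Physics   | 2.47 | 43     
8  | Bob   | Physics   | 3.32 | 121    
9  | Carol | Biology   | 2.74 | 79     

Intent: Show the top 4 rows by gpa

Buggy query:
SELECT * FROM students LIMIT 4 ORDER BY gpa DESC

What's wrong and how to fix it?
Bug: ORDER BY cannot follow LIMIT; LIMIT is the final clause

Fix: Swap the clauses: ORDER BY first, then LIMIT

Corrected query:
SELECT * FROM students ORDER BY gpa DESC LIMIT 4

Result:
id | name | major     | gpa  | credits
---+------+-----------+------+--------
4  | Hank | Physics   | 3.59 | 10     
2  | Hank | Economics | 3.43 | 70     
8  | Bob  | Physics   | 3.32 | 121    
1  | Liam | Biology   | 3.3  | 63     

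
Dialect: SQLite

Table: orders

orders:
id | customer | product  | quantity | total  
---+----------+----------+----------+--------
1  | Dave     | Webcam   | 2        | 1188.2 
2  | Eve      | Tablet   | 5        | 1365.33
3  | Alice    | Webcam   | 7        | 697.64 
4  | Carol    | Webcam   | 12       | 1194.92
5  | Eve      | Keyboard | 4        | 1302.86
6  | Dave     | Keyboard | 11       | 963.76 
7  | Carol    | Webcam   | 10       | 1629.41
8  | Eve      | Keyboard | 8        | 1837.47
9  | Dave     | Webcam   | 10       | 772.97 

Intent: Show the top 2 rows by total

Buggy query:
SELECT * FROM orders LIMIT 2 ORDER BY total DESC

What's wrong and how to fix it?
Bug: LIMIT must come after ORDER BY

Fix: Sort with ORDER BY, then apply LIMIT

Corrected query:
SELECT * FROM orders ORDER BY total DESC LIMIT 2

Result:
id | customer | product  | quantity | total  
---+----------+----------+----------+--------
8  | Eve      | Keyboard | 8        | 1837.47
7  | Carol    | Webcam   | 10       | 1629.41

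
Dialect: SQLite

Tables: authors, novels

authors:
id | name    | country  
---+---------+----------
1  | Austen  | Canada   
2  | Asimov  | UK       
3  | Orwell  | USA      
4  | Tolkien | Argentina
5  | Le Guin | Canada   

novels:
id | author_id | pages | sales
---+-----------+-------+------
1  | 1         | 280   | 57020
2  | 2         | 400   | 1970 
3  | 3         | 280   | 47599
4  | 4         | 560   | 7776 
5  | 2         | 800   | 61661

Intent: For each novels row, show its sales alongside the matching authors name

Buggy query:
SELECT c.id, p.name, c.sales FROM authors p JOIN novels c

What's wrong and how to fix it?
Bug: Missing join condition: each novels row is matched to all authors rows instead of just its own

Fix: Specify the join condition linking the foreign key to the parent id

Corrected query:
SELECT c.id, p.name, c.sales FROM authors p JOIN novels c ON c.author_id = p.id

Result:
id | name    | sales
---+---------+------
1  | Austen  | 57020
2  | Asimov  | 1970 
3  | Orwell  | 47599
4  | Tolkien | 7776 
5  | Asimov  | 61661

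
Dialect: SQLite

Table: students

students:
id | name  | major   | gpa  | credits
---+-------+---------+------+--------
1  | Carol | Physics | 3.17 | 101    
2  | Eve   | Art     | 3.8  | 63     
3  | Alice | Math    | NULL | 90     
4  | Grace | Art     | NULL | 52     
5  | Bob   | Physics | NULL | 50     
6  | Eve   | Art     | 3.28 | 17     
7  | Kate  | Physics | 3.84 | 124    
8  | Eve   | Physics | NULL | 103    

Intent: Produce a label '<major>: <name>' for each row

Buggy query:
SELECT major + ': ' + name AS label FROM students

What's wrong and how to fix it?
Bug: SQLite uses || for string concatenation; + coerces text to numbers (yielding 0)

Fix: Use the || operator for string concatenation

Corrected query:
SELECT major || ': ' || name AS label FROM students

Result:
label         
--------------
Physics: Carol
Art: Eve      
Math: Alice   
Art: Grace    
Physics: Bob  
Art: Eve      
Physics: Kate 
Physics: Eve  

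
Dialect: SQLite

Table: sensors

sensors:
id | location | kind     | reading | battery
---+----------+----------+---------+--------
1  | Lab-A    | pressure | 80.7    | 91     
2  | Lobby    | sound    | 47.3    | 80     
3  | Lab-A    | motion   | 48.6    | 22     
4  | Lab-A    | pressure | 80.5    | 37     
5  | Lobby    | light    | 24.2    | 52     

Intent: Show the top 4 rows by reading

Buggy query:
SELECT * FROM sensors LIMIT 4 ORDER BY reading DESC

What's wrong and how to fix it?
Bug: ORDER BY cannot follow LIMIT; LIMIT is the final clause

Fix: Sort with ORDER BY, then apply LIMIT

Corrected query:
SELECT * FROM sensors ORDER BY reading DESC LIMIT 4

Result:
id | location | kind     | reading | battery
---+----------+----------+---------+--------
1  | Lab-A    | pressure | 80.7    | 91     
4  | Lab-A    | pressure | 80.5    | 37     
3  | Lab-A    | motion   | 48.6    | 22     
2  | Lobby    | sound    | 47.3    | 80     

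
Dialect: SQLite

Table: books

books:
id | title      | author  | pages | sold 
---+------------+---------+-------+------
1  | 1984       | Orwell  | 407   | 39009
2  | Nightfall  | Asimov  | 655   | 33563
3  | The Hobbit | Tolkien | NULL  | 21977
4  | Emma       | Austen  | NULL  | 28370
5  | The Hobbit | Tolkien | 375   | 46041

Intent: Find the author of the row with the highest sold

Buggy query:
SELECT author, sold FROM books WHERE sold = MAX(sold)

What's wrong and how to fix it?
Bug: MAX(sold) is an aggregate and cannot be used directly in WHERE

Fix: Use a subquery: WHERE sold = (SELECT MAX(sold) FROM books)

Corrected query:
SELECT author, sold FROM books WHERE sold = (SELECT MAX(sold) FROM books)

Result:
author  | sold 
--------+------
Tolkien | 46041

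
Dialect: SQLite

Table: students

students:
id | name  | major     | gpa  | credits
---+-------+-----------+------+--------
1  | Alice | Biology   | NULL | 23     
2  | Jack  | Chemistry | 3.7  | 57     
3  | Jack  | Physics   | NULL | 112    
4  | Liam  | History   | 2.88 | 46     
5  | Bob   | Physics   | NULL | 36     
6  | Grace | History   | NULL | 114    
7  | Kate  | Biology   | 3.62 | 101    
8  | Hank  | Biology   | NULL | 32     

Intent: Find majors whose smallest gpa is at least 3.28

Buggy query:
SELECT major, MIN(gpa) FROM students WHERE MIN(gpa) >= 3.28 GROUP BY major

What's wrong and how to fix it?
Bug: Aggregates like MIN are computed per group after WHERE runs

Fix: Use HAVING for the per-group MIN condition

Corrected query:
SELECT major, MIN(gpa) FROM students GROUP BY major HAVING MIN(gpa) >= 3.28

Result:
major     | MIN(gpa)
----------+---------
Biology   | 3.62    
Chemistry | 3.7     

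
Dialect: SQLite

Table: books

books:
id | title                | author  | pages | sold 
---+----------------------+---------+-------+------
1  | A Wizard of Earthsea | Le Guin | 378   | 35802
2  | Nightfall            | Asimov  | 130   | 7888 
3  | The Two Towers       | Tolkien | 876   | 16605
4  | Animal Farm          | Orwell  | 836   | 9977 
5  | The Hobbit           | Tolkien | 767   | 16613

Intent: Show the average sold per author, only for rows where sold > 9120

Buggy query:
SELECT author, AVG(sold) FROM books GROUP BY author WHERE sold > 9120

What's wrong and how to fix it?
Bug: WHERE cannot follow GROUP BY

Fix: Place WHERE between FROM and GROUP BY

Corrected query:
SELECT author, AVG(sold) FROM books WHERE sold > 9120 GROUP BY author

Result:
author  | AVG(sold)
--------+----------
Le Guin | 35802    
Orwell  | 9977     
Tolkien | 16609    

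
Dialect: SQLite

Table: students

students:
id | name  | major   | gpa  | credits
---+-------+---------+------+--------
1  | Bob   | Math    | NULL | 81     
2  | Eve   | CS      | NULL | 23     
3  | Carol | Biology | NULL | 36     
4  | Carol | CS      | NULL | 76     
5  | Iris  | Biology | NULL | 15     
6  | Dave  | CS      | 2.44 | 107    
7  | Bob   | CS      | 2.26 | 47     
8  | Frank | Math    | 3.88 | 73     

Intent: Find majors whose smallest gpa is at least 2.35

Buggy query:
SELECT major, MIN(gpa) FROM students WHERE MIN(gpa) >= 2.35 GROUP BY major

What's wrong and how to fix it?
Bug: Aggregates like MIN are computed per group after WHERE runs

Fix: Use HAVING for the per-group MIN condition

Corrected query:
SELECT major, MIN(gpa) FROM students GROUP BY major HAVING MIN(gpa) >= 2.35

Result:
major | MIN(gpa)
------+---------
Math  | 3.88    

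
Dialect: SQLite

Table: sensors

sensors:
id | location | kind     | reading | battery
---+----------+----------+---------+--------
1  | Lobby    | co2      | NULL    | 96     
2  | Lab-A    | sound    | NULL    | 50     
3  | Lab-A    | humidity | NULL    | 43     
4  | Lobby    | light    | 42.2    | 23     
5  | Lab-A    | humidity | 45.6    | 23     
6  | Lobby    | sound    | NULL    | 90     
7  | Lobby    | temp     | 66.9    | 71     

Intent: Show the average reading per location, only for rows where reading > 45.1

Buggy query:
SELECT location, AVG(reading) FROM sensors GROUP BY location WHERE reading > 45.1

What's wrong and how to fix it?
Bug: Row-level WHERE must come before GROUP BY in the clause order

Fix: Place WHERE between FROM and GROUP BY

Corrected query:
SELECT location, AVG(reading) FROM sensors WHERE reading > 45.1 GROUP BY location

Result:
location | AVG(reading)
---------+-------------
Lab-A    | 45.6        
Lobby    | 66.9        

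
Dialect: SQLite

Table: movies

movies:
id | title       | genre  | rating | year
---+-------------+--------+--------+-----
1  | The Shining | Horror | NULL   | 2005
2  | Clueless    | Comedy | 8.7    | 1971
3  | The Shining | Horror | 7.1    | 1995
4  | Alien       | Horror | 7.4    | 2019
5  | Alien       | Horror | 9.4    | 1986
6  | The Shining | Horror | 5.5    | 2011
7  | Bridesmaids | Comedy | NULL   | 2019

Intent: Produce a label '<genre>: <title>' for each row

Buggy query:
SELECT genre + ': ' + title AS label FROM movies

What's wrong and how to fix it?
Bug: SQLite uses || for string concatenation; + coerces text to numbers (yielding 0)

Fix: Use the || operator for string concatenation

Corrected query:
SELECT genre || ': ' || title AS label FROM movies

Result:
label              
-------------------
Horror: The Shining
Comedy: Clueless   
Horror: The Shining
Horror: Alien      
Horror: Alien      
Horror: The Shining
Comedy: Bridesmaids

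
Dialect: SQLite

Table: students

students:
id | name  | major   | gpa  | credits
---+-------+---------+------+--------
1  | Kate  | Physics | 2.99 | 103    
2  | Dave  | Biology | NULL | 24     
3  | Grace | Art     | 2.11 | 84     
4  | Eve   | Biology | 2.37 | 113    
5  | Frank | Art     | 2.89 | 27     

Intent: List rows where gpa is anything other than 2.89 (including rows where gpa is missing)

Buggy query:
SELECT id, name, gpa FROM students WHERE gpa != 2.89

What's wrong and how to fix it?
Bug: 'gpa != 2.89' is unknown when gpa is NULL, so NULL rows are silently excluded

Fix: Handle NULL separately with IS NULL alongside the inequality

Corrected query:
SELECT id, name, gpa FROM students WHERE gpa != 2.89 OR gpa IS NULL

Result:
id | name  | gpa 
---+-------+-----
1  | Kate  | 2.99
2  | Dave  | NULL
3  | Grace | 2.11
4  | Eve   | 2.37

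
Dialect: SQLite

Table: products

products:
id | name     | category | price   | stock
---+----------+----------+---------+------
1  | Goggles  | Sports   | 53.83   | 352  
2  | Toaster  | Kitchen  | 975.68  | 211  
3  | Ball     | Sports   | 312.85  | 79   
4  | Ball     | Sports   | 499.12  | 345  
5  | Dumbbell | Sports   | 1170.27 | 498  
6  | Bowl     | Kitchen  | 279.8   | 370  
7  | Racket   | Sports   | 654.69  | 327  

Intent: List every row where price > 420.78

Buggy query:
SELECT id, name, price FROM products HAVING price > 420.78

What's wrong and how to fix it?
Bug: This is a non-aggregate query (no GROUP BY, no aggregates), so in SQLite the HAVING clause is invalid here; a row-level condition belongs in WHERE

Fix: Use WHERE for row-level filtering

Corrected query:
SELECT id, name, price FROM products WHERE price > 420.78

Result:
id | name     | price  
---+----------+--------
2  | Toaster  | 975.68 
4  | Ball     | 499.12 
5  | Dumbbell | 1170.27
7  | Racket   | 654.69 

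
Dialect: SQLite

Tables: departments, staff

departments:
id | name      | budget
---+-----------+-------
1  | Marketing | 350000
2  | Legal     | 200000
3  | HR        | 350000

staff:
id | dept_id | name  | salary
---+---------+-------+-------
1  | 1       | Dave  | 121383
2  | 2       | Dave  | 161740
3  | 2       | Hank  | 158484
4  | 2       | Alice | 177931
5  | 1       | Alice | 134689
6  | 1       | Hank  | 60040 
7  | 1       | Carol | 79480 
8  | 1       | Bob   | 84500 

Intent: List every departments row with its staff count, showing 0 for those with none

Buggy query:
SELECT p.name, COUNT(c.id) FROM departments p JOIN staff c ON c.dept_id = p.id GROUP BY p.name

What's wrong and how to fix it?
Bug: An inner join excludes parents with zero children

Fix: Switch to LEFT JOIN to retain unmatched parent rows

Corrected query:
SELECT p.name, COUNT(c.id) FROM departments p LEFT JOIN staff c ON c.dept_id = p.id GROUP BY p.name

Result:
name      | COUNT(c.id)
----------+------------
HR        | 0          
Legal     | 3          
Marketing | 5          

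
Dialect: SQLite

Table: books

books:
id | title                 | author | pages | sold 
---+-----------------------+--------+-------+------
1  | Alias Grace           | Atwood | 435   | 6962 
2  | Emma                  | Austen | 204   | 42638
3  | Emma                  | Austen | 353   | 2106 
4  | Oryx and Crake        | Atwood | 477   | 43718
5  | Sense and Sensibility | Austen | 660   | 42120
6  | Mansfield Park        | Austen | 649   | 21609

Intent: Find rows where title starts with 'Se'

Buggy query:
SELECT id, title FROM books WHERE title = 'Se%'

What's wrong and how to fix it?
Bug: '=' compares the literal string including the % character; pattern matching needs LIKE

Fix: Replace '=' with LIKE so 'Se%' is treated as a pattern

Corrected query:
SELECT id, title FROM books WHERE title LIKE 'Se%'

Result:
id | title                
---+----------------------
5  | Sense and Sensibility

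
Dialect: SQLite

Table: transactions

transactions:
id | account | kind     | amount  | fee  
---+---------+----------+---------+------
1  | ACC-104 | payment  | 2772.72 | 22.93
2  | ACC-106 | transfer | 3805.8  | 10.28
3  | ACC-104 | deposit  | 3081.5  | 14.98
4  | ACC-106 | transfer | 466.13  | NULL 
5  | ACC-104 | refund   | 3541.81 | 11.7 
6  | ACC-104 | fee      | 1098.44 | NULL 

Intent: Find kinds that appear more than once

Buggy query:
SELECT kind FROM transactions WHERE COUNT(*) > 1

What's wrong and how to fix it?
Bug: WHERE can't reference COUNT(*); aggregates are computed after WHERE

Fix: Group first, then use HAVING for the count condition

Corrected query:
SELECT kind FROM transactions GROUP BY kind HAVING COUNT(*) > 1

Result:
kind    
--------
transfer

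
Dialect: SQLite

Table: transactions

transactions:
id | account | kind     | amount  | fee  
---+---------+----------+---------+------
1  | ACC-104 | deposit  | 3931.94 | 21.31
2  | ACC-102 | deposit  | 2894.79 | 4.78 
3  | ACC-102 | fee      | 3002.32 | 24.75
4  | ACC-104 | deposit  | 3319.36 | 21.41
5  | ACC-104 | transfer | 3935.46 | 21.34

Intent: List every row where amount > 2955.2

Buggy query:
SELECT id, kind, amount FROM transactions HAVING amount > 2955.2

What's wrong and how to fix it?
Bug: This is a non-aggregate query (no GROUP BY, no aggregates), so in SQLite the HAVING clause is invalid here; a row-level condition belongs in WHERE

Fix: Replace HAVING with WHERE since the condition applies to individual rows

Corrected query:
SELECT id, kind, amount FROM transactions WHERE amount > 2955.2

Result:
id | kind     | amount 
---+----------+--------
1  | deposit  | 3931.94
3  | fee      | 3002.32
4  | deposit  | 3319.36
5  | transfer | 3935.46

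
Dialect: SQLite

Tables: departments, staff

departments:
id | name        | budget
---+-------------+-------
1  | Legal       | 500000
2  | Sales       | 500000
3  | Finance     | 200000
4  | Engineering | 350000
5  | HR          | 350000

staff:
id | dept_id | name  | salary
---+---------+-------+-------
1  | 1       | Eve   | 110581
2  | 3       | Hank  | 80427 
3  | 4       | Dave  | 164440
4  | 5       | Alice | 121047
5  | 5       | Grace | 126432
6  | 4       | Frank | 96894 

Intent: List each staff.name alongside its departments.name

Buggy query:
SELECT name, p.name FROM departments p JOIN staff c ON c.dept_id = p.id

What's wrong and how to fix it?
Bug: 'name' exists in both joined tables, so the database can't tell which one is meant

Fix: Qualify the column with its table alias (c.name)

Corrected query:
SELECT c.name, p.name FROM departments p JOIN staff c ON c.dept_id = p.id

Result:
name  | name       
------+------------
Eve   | Legal      
Hank  | Finance    
Dave  | Engineering
Alice | HR         
Grace | HR         
Frank | Engineering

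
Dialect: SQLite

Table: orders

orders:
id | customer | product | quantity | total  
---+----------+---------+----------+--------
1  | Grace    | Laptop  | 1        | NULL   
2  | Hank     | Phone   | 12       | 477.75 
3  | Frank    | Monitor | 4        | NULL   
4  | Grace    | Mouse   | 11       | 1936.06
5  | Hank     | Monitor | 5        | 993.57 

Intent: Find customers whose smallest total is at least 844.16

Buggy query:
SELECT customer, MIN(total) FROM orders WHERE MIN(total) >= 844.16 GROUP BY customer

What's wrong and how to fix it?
Bug: MIN() in WHERE is a misuse of aggregate

Fix: Use HAVING for the per-group MIN condition

Corrected query:
SELECT customer, MIN(total) FROM orders GROUP BY customer HAVING MIN(total) >= 844.16

Result:
customer | MIN(total)
---------+-----------
Grace    | 1936.06   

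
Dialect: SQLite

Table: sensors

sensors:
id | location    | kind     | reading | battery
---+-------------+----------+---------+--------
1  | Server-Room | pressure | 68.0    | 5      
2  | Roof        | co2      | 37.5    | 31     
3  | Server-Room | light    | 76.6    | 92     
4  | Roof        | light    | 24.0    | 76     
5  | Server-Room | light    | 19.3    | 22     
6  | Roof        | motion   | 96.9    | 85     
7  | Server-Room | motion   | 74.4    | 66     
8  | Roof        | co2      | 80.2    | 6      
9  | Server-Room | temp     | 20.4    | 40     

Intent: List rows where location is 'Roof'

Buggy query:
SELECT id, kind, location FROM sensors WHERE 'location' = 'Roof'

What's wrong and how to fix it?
Bug: 'location' in single quotes is a string literal, not the column; the comparison is literal-vs-literal and never true

Fix: Reference the column as location without single quotes

Corrected query:
SELECT id, kind, location FROM sensors WHERE location = 'Roof'

Result:
id | kind   | location
---+--------+---------
2  | co2    | Roof    
4  | light  | Roof    
6  | motion | Roof    
8  | co2    | Roof    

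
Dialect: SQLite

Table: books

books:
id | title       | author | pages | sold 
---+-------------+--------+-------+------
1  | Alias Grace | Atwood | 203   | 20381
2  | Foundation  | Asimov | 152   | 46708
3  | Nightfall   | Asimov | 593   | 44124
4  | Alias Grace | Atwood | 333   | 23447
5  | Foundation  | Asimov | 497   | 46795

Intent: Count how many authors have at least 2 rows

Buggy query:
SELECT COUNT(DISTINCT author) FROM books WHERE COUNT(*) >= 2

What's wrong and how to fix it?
Bug: WHERE filters individual rows, not groups, so a group-level COUNT is invalid there

Fix: Use a subquery that GROUPs and filters with HAVING, then count its rows

Corrected query:
SELECT COUNT(*) FROM (SELECT author FROM books GROUP BY author HAVING COUNT(*) >= 2)

Result:
COUNT(*)
--------
2       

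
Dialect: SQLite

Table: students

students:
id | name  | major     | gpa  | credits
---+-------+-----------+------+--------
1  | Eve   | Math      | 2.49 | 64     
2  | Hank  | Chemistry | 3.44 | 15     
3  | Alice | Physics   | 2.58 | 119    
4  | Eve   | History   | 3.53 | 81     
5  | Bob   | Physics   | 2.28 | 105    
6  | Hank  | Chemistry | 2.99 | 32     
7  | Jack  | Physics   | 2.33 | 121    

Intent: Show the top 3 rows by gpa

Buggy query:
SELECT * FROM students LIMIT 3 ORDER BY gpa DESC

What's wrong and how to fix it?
Bug: LIMIT must come after ORDER BY

Fix: Sort with ORDER BY, then apply LIMIT

Corrected query:
SELECT * FROM students ORDER BY gpa DESC LIMIT 3

Result:
id | name | major     | gpa  | credits
---+------+-----------+------+--------
4  | Eve  | History   | 3.53 | 81     
2  | Hank | Chemistry | 3.44 | 15     
6  | Hank | Chemistry | 2.99 | 32     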